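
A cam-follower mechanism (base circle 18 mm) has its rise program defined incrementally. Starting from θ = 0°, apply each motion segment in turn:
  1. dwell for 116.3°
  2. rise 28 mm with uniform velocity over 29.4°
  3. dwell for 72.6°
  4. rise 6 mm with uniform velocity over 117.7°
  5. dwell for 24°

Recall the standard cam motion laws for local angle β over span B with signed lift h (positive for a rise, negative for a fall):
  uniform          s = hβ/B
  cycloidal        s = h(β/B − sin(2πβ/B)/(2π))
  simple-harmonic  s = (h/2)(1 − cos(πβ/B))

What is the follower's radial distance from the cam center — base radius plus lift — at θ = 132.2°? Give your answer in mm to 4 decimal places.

seg 1 [0°–116.3°] dwell: s stays 0.0000
seg 2 [116.3°–145.7°] uniform, h=28: θ=132.2° here. β=15.9, B=29.4. 28·15.9/29.4 = 15.1429 → s = 15.1429
radial distance = base radius + s = 18 + 15.1429 = 33.1429

33.1429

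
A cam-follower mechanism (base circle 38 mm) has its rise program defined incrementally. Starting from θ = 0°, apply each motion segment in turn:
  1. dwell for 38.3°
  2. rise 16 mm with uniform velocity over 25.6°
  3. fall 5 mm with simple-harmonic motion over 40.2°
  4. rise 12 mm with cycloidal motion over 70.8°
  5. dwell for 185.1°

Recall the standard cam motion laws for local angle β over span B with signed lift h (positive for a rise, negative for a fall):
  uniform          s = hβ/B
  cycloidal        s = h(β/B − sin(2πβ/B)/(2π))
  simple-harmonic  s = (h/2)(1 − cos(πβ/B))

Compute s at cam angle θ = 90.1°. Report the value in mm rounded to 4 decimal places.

seg 1 [0°–38.3°] dwell: s stays 0.0000
seg 2 [38.3°–63.9°] uniform, h=16: full span → s += 16 → s = 16.0000
seg 3 [63.9°–104.1°] simple-harmonic, h=-5: θ=90.1° here. β=26.2, B=40.2. -5/2·(1 − cos(π·0.6517)) = -3.6471 → s = 12.3529

12.3529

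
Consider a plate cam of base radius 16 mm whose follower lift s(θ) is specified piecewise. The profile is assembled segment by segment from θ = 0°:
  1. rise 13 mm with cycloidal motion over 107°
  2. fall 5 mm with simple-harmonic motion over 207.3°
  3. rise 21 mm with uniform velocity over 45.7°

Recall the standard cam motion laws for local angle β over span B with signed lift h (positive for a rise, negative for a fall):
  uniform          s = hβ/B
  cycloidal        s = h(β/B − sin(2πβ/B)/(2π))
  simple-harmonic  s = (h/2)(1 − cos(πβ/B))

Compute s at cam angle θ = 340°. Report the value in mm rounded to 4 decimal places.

seg 1 [0°–107°] cycloidal, h=13: full span → s += 13 → s = 13.0000
seg 2 [107°–314.3°] simple-harmonic, h=-5: full span → s += -5 → s = 8.0000
seg 3 [314.3°–360°] uniform, h=21: θ=340° here. β=25.7, B=45.7. 21·25.7/45.7 = 11.8096 → s = 19.8096

19.8096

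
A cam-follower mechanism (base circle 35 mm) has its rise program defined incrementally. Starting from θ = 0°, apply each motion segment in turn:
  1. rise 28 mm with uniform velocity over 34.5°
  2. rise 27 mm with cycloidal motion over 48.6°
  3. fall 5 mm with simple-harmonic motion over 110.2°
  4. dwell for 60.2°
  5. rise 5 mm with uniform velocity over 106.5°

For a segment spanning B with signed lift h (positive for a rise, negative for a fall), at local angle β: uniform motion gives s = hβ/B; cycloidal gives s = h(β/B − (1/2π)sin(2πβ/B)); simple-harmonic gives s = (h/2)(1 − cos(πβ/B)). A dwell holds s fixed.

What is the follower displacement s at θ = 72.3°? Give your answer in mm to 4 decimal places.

seg 1 [0°–34.5°] uniform, h=28: full span → s += 28 → s = 28.0000
seg 2 [34.5°–83.1°] cycloidal, h=27: θ=72.3° here. β=37.8, B=48.6. 27·(0.7778 − sin(2π·0.7778)/(2π)) = 25.2319 → s = 53.2319

53.2319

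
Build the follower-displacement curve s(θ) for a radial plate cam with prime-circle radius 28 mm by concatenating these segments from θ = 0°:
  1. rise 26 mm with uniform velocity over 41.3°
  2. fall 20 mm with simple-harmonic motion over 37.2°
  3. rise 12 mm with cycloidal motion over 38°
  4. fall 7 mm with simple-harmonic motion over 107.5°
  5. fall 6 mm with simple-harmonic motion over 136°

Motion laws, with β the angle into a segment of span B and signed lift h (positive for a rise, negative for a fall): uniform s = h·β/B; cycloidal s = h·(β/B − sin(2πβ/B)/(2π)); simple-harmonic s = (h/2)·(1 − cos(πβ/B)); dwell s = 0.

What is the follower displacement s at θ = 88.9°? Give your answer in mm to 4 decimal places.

seg 1 [0°–41.3°] uniform, h=26: full span → s += 26 → s = 26.0000
seg 2 [41.3°–78.5°] simple-harmonic, h=-20: full span → s += -20 → s = 6.0000
seg 3 [78.5°–116.5°] cycloidal, h=12: θ=88.9° here. β=10.4, B=38. 12·(0.2737 − sin(2π·0.2737)/(2π)) = 1.3955 → s = 7.3955

7.3955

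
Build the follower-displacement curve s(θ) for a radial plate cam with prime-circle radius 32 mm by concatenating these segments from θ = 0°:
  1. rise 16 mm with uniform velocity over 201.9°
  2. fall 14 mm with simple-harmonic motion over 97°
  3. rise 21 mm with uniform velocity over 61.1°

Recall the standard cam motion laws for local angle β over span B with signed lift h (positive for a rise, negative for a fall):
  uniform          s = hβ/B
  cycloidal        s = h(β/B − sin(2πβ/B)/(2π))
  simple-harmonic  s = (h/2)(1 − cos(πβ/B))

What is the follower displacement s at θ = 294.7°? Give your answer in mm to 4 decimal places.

seg 1 [0°–201.9°] uniform, h=16: full span → s += 16 → s = 16.0000
seg 2 [201.9°–298.9°] simple-harmonic, h=-14: θ=294.7° here. β=92.8, B=97. -14/2·(1 − cos(π·0.9567)) = -13.9353 → s = 2.0647

2.0647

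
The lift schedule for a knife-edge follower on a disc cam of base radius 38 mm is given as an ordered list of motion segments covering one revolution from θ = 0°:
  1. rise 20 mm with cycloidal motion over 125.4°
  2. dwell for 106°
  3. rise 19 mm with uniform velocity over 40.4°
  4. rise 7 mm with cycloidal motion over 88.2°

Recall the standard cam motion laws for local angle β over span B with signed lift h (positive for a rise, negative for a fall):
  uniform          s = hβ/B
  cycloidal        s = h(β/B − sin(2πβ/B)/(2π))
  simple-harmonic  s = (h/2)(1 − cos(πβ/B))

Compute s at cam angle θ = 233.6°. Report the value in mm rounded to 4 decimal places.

seg 1 [0°–125.4°] cycloidal, h=20: full span → s += 20 → s = 20.0000
seg 2 [125.4°–231.4°] dwell: s stays 20.0000
seg 3 [231.4°–271.8°] uniform, h=19: θ=233.6° here. β=2.2, B=40.4. 19·2.2/40.4 = 1.0347 → s = 21.0347

21.0347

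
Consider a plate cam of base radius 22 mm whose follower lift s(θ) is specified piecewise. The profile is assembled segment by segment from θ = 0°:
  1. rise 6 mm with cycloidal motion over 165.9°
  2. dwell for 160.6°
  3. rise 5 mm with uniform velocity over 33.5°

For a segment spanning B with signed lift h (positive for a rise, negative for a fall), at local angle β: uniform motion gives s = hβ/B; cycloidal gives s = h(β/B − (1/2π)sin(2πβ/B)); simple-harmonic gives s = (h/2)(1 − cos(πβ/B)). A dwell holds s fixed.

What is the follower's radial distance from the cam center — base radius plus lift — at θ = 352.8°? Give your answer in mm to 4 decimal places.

seg 1 [0°–165.9°] cycloidal, h=6: full span → s += 6 → s = 6.0000
seg 2 [165.9°–326.5°] dwell: s stays 6.0000
seg 3 [326.5°–360°] uniform, h=5: θ=352.8° here. β=26.3, B=33.5. 5·26.3/33.5 = 3.9254 → s = 9.9254
radial distance = base radius + s = 22 + 9.9254 = 31.9254

31.9254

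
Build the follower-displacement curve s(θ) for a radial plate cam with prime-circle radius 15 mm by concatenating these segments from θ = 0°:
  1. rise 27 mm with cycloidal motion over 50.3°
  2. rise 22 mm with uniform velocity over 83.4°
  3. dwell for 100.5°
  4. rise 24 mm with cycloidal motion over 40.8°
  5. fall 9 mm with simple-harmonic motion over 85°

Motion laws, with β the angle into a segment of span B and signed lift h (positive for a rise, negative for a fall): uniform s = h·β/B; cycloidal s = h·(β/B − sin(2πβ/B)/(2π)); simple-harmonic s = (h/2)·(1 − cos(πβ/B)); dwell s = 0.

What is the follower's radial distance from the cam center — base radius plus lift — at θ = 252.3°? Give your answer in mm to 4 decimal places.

seg 1 [0°–50.3°] cycloidal, h=27: full span → s += 27 → s = 27.0000
seg 2 [50.3°–133.7°] uniform, h=22: full span → s += 22 → s = 49.0000
seg 3 [133.7°–234.2°] dwell: s stays 49.0000
seg 4 [234.2°–275°] cycloidal, h=24: θ=252.3° here. β=18.1, B=40.8. 24·(0.4436 − sin(2π·0.4436)/(2π)) = 9.3222 → s = 58.3222
radial distance = base radius + s = 15 + 58.3222 = 73.3222

73.3222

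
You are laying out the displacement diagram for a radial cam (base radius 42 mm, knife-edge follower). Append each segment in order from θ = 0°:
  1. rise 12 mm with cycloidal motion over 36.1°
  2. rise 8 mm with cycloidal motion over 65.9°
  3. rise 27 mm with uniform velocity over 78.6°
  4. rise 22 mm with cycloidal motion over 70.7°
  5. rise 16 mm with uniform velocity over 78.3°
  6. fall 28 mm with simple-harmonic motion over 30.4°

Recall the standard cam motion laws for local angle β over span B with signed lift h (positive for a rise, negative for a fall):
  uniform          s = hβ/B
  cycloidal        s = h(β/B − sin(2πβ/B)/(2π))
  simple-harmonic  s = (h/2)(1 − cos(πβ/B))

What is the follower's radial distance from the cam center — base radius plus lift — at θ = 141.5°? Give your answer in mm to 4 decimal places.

seg 1 [0°–36.1°] cycloidal, h=12: full span → s += 12 → s = 12.0000
seg 2 [36.1°–102°] cycloidal, h=8: full span → s += 8 → s = 20.0000
seg 3 [102°–180.6°] uniform, h=27: θ=141.5° here. β=39.5, B=78.6. 27·39.5/78.6 = 13.5687 → s = 33.5687
radial distance = base radius + s = 42 + 33.5687 = 75.5687

75.5687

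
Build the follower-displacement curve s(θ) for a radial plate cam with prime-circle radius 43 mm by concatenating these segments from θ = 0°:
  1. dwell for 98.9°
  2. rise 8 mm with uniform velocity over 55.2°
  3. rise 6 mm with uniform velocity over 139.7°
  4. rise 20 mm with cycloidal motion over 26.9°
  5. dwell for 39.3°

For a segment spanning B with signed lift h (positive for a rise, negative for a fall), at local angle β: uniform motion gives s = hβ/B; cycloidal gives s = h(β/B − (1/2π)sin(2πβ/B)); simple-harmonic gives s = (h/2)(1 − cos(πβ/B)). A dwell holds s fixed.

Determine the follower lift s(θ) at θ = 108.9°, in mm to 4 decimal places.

seg 1 [0°–98.9°] dwell: s stays 0.0000
seg 2 [98.9°–154.1°] uniform, h=8: θ=108.9° here. β=10, B=55.2. 8·10/55.2 = 1.4493 → s = 1.4493

1.4493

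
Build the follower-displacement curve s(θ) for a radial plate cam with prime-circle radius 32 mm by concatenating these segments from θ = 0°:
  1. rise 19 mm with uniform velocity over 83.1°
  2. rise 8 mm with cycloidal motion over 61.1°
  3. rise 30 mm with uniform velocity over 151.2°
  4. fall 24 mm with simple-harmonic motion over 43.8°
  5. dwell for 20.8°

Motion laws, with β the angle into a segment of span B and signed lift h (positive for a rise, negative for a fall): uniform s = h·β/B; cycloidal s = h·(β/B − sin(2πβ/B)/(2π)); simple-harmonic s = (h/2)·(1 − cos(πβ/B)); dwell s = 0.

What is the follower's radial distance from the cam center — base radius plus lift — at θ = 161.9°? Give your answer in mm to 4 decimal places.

seg 1 [0°–83.1°] uniform, h=19: full span → s += 19 → s = 19.0000
seg 2 [83.1°–144.2°] cycloidal, h=8: full span → s += 8 → s = 27.0000
seg 3 [144.2°–295.4°] uniform, h=30: θ=161.9° here. β=17.7, B=151.2. 30·17.7/151.2 = 3.5119 → s = 30.5119
radial distance = base radius + s = 32 + 30.5119 = 62.5119

62.5119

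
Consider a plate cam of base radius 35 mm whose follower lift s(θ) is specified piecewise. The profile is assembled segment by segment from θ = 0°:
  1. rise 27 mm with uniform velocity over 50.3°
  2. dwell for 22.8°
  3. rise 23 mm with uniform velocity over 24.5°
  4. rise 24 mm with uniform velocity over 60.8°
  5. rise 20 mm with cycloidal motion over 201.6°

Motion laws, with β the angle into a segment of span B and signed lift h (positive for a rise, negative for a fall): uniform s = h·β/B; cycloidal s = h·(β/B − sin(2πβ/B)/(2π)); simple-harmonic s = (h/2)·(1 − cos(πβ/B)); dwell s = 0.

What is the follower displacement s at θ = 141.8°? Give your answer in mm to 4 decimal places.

seg 1 [0°–50.3°] uniform, h=27: full span → s += 27 → s = 27.0000
seg 2 [50.3°–73.1°] dwell: s stays 27.0000
seg 3 [73.1°–97.6°] uniform, h=23: full span → s += 23 → s = 50.0000
seg 4 [97.6°–158.4°] uniform, h=24: θ=141.8° here. β=44.2, B=60.8. 24·44.2/60.8 = 17.4474 → s = 67.4474

67.4474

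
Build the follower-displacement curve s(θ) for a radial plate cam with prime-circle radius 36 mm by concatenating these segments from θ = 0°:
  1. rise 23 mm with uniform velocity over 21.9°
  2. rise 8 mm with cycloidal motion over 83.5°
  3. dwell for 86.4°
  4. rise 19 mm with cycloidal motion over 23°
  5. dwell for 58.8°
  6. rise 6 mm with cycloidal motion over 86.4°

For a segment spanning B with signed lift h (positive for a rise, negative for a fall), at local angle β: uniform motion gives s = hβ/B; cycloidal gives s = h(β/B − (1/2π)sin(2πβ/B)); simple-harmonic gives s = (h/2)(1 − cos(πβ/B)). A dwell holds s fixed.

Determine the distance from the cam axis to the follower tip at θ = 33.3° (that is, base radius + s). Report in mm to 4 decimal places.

seg 1 [0°–21.9°] uniform, h=23: full span → s += 23 → s = 23.0000
seg 2 [21.9°–105.4°] cycloidal, h=8: θ=33.3° here. β=11.4, B=83.5. 8·(0.1365 − sin(2π·0.1365)/(2π)) = 0.1291 → s = 23.1291
radial distance = base radius + s = 36 + 23.1291 = 59.1291

59.1291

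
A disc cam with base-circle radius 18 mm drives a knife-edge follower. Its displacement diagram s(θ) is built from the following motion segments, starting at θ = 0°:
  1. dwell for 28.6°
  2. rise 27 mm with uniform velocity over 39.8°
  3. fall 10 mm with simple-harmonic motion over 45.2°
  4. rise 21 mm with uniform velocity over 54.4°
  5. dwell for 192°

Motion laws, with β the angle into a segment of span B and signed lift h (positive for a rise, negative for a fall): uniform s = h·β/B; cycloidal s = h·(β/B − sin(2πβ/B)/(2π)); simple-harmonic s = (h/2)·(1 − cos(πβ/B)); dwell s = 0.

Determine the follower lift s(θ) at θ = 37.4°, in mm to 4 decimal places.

seg 1 [0°–28.6°] dwell: s stays 0.0000
seg 2 [28.6°–68.4°] uniform, h=27: θ=37.4° here. β=8.8, B=39.8. 27·8.8/39.8 = 5.9698 → s = 5.9698

5.9698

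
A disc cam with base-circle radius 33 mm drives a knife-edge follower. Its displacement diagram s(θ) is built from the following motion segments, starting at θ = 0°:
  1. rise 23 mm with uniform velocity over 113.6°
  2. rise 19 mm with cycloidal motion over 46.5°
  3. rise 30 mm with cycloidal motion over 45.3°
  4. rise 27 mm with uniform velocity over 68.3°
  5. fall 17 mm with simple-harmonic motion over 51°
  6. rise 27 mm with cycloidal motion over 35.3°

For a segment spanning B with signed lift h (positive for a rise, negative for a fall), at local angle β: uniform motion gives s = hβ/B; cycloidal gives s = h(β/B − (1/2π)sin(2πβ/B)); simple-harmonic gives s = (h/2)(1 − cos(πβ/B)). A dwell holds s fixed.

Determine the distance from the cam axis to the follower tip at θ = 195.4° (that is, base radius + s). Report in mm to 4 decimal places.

seg 1 [0°–113.6°] uniform, h=23: full span → s += 23 → s = 23.0000
seg 2 [113.6°–160.1°] cycloidal, h=19: full span → s += 19 → s = 42.0000
seg 3 [160.1°–205.4°] cycloidal, h=30: θ=195.4° here. β=35.3, B=45.3. 30·(0.7792 − sin(2π·0.7792)/(2π)) = 28.0717 → s = 70.0717
radial distance = base radius + s = 33 + 70.0717 = 103.0717

103.0717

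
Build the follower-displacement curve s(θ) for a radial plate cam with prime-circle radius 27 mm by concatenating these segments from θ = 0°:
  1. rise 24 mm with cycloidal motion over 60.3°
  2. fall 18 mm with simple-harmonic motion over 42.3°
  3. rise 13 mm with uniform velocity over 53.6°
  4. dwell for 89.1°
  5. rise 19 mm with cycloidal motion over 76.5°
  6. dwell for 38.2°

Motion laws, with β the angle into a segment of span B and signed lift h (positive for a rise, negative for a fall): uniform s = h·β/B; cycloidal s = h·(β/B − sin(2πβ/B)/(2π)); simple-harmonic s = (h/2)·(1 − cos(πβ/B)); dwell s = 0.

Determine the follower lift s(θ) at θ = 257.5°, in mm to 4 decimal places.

seg 1 [0°–60.3°] cycloidal, h=24: full span → s += 24 → s = 24.0000
seg 2 [60.3°–102.6°] simple-harmonic, h=-18: full span → s += -18 → s = 6.0000
seg 3 [102.6°–156.2°] uniform, h=13: full span → s += 13 → s = 19.0000
seg 4 [156.2°–245.3°] dwell: s stays 19.0000
seg 5 [245.3°–321.8°] cycloidal, h=19: θ=257.5° here. β=12.2, B=76.5. 19·(0.1595 − sin(2π·0.1595)/(2π)) = 0.4822 → s = 19.4822

19.4822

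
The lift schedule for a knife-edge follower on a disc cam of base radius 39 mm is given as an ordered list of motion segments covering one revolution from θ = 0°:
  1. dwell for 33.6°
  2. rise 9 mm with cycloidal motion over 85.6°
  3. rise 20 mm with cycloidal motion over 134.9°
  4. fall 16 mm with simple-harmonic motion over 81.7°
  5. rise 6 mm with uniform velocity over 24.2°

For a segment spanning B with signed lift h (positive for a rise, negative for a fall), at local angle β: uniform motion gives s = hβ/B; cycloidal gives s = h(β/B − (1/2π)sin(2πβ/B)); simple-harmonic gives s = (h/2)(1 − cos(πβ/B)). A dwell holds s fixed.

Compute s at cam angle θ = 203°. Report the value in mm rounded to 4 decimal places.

seg 1 [0°–33.6°] dwell: s stays 0.0000
seg 2 [33.6°–119.2°] cycloidal, h=9: full span → s += 9 → s = 9.0000
seg 3 [119.2°–254.1°] cycloidal, h=20: θ=203° here. β=83.8, B=134.9. 20·(0.6212 − sin(2π·0.6212)/(2π)) = 14.6204 → s = 23.6204

23.6204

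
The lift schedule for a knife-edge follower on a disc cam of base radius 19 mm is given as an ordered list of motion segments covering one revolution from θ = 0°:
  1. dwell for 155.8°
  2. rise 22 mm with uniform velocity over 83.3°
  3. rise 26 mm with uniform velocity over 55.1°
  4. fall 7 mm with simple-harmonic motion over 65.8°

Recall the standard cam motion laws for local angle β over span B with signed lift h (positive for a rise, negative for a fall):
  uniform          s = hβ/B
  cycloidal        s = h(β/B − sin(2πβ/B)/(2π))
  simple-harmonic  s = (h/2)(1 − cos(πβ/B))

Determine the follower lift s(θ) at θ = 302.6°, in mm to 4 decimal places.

seg 1 [0°–155.8°] dwell: s stays 0.0000
seg 2 [155.8°–239.1°] uniform, h=22: full span → s += 22 → s = 22.0000
seg 3 [239.1°–294.2°] uniform, h=26: full span → s += 26 → s = 48.0000
seg 4 [294.2°–360°] simple-harmonic, h=-7: θ=302.6° here. β=8.4, B=65.8. -7/2·(1 − cos(π·0.1277)) = -0.2777 → s = 47.7223

47.7223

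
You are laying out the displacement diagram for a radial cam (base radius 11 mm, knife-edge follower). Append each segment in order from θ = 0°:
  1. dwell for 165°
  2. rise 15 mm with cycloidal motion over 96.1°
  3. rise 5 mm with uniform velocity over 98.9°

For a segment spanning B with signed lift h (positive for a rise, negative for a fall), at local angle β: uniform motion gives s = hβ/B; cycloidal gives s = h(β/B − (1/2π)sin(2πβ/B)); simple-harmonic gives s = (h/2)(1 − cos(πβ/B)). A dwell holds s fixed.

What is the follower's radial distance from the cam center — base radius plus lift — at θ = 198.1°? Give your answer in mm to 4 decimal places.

seg 1 [0°–165°] dwell: s stays 0.0000
seg 2 [165°–261.1°] cycloidal, h=15: θ=198.1° here. β=33.1, B=96.1. 15·(0.3444 − sin(2π·0.3444)/(2π)) = 3.1872 → s = 3.1872
radial distance = base radius + s = 11 + 3.1872 = 14.1872

14.1872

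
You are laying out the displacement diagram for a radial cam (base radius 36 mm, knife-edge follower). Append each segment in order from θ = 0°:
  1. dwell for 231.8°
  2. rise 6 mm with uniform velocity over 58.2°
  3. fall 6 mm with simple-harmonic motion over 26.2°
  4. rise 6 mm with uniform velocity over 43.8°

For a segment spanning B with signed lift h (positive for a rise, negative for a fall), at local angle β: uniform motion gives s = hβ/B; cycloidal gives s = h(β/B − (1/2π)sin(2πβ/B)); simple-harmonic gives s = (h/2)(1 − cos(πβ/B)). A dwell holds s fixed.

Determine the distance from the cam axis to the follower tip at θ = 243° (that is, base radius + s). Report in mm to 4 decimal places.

seg 1 [0°–231.8°] dwell: s stays 0.0000
seg 2 [231.8°–290°] uniform, h=6: θ=243° here. β=11.2, B=58.2. 6·11.2/58.2 = 1.1546 → s = 1.1546
radial distance = base radius + s = 36 + 1.1546 = 37.1546

37.1546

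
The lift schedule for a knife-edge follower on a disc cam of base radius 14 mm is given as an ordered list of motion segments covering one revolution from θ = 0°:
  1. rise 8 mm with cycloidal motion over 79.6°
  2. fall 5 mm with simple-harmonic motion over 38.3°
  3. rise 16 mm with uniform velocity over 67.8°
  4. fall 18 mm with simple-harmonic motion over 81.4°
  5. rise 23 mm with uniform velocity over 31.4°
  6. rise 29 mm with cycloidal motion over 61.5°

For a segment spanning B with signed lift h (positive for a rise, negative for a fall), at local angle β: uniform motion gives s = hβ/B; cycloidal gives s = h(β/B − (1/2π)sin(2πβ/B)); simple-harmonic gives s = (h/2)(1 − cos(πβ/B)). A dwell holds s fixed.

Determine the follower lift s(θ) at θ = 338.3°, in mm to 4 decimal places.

seg 1 [0°–79.6°] cycloidal, h=8: full span → s += 8 → s = 8.0000
seg 2 [79.6°–117.9°] simple-harmonic, h=-5: full span → s += -5 → s = 3.0000
seg 3 [117.9°–185.7°] uniform, h=16: full span → s += 16 → s = 19.0000
seg 4 [185.7°–267.1°] simple-harmonic, h=-18: full span → s += -18 → s = 1.0000
seg 5 [267.1°–298.5°] uniform, h=23: full span → s += 23 → s = 24.0000
seg 6 [298.5°–360°] cycloidal, h=29: θ=338.3° here. β=39.8, B=61.5. 29·(0.6472 − sin(2π·0.6472)/(2π)) = 22.4524 → s = 46.4524

46.4524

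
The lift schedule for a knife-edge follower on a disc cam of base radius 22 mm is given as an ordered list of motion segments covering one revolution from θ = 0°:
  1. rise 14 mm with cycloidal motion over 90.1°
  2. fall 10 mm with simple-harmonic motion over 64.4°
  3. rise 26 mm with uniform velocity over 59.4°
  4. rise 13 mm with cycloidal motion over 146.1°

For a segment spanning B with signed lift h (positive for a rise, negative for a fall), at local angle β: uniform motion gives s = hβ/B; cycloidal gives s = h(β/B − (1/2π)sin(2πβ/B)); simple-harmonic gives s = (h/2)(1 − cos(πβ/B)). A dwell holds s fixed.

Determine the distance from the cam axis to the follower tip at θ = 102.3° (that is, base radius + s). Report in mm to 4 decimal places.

seg 1 [0°–90.1°] cycloidal, h=14: full span → s += 14 → s = 14.0000
seg 2 [90.1°–154.5°] simple-harmonic, h=-10: θ=102.3° here. β=12.2, B=64.4. -10/2·(1 − cos(π·0.1894)) = -0.8597 → s = 13.1403
radial distance = base radius + s = 22 + 13.1403 = 35.1403

35.1403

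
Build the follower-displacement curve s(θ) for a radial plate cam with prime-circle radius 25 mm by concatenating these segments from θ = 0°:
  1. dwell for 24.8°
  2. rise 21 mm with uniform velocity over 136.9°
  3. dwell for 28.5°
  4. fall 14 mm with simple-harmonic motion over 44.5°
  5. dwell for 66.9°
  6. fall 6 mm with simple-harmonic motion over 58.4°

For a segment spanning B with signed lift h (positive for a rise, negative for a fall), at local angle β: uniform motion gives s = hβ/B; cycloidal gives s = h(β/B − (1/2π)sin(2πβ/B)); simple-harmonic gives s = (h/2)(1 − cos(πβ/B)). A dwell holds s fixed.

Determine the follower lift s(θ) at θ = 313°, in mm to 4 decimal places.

seg 1 [0°–24.8°] dwell: s stays 0.0000
seg 2 [24.8°–161.7°] uniform, h=21: full span → s += 21 → s = 21.0000
seg 3 [161.7°–190.2°] dwell: s stays 21.0000
seg 4 [190.2°–234.7°] simple-harmonic, h=-14: full span → s += -14 → s = 7.0000
seg 5 [234.7°–301.6°] dwell: s stays 7.0000
seg 6 [301.6°–360°] simple-harmonic, h=-6: θ=313° here. β=11.4, B=58.4. -6/2·(1 − cos(π·0.1952)) = -0.5467 → s = 6.4533

6.4533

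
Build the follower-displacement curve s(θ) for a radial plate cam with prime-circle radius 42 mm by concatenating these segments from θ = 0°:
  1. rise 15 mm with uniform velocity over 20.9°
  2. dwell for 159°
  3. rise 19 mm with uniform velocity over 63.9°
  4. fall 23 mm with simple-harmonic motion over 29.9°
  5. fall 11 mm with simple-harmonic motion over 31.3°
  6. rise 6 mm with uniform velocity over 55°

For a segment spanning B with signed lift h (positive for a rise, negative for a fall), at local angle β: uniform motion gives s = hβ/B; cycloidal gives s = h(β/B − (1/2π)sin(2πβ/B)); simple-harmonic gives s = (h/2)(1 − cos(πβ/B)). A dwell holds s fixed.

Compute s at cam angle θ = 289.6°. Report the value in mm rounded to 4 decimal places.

seg 1 [0°–20.9°] uniform, h=15: full span → s += 15 → s = 15.0000
seg 2 [20.9°–179.9°] dwell: s stays 15.0000
seg 3 [179.9°–243.8°] uniform, h=19: full span → s += 19 → s = 34.0000
seg 4 [243.8°–273.7°] simple-harmonic, h=-23: full span → s += -23 → s = 11.0000
seg 5 [273.7°–305°] simple-harmonic, h=-11: θ=289.6° here. β=15.9, B=31.3. -11/2·(1 − cos(π·0.5080)) = -5.6380 → s = 5.3620

5.3620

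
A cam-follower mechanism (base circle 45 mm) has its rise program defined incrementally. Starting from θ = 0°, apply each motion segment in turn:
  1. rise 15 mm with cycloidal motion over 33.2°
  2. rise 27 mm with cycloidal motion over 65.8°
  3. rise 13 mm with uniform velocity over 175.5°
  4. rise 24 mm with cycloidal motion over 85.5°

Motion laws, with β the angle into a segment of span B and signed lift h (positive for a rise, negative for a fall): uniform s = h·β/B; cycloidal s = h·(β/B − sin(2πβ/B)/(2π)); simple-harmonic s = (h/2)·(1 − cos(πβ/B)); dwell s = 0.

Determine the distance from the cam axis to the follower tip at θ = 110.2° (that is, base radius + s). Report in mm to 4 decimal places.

seg 1 [0°–33.2°] cycloidal, h=15: full span → s += 15 → s = 15.0000
seg 2 [33.2°–99°] cycloidal, h=27: full span → s += 27 → s = 42.0000
seg 3 [99°–274.5°] uniform, h=13: θ=110.2° here. β=11.2, B=175.5. 13·11.2/175.5 = 0.8296 → s = 42.8296
radial distance = base radius + s = 45 + 42.8296 = 87.8296

87.8296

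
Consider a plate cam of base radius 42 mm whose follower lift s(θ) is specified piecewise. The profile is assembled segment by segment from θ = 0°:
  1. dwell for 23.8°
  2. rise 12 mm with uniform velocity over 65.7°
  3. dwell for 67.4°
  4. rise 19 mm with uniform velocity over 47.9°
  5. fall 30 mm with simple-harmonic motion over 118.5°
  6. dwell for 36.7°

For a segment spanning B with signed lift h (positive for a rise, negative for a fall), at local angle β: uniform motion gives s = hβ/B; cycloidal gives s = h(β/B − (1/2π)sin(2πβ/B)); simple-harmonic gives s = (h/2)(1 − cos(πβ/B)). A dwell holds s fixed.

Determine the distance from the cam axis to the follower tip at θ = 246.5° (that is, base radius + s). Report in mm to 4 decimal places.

seg 1 [0°–23.8°] dwell: s stays 0.0000
seg 2 [23.8°–89.5°] uniform, h=12: full span → s += 12 → s = 12.0000
seg 3 [89.5°–156.9°] dwell: s stays 12.0000
seg 4 [156.9°–204.8°] uniform, h=19: full span → s += 19 → s = 31.0000
seg 5 [204.8°–323.3°] simple-harmonic, h=-30: θ=246.5° here. β=41.7, B=118.5. -30/2·(1 − cos(π·0.3519)) = -8.2700 → s = 22.7300
radial distance = base radius + s = 42 + 22.7300 = 64.7300

64.7300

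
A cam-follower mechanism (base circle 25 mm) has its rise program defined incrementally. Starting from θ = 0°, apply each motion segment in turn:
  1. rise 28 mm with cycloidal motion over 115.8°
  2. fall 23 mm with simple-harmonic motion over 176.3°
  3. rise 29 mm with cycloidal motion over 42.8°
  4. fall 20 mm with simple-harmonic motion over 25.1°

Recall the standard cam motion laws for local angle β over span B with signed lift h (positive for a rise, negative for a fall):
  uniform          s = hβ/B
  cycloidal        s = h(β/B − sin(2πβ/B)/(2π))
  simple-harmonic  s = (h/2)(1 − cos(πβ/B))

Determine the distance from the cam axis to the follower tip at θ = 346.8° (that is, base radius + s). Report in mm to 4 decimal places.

seg 1 [0°–115.8°] cycloidal, h=28: full span → s += 28 → s = 28.0000
seg 2 [115.8°–292.1°] simple-harmonic, h=-23: full span → s += -23 → s = 5.0000
seg 3 [292.1°–334.9°] cycloidal, h=29: full span → s += 29 → s = 34.0000
seg 4 [334.9°–360°] simple-harmonic, h=-20: θ=346.8° here. β=11.9, B=25.1. -20/2·(1 − cos(π·0.4741)) = -9.1873 → s = 24.8127
radial distance = base radius + s = 25 + 24.8127 = 49.8127

49.8127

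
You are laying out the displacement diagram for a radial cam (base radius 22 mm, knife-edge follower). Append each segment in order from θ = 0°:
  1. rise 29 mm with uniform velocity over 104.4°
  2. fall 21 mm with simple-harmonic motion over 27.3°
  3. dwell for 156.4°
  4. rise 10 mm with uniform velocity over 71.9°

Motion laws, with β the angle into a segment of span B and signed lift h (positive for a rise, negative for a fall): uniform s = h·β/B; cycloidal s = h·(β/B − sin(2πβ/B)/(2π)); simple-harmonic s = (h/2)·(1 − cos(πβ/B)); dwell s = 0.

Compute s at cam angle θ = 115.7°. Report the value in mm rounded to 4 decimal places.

seg 1 [0°–104.4°] uniform, h=29: full span → s += 29 → s = 29.0000
seg 2 [104.4°–131.7°] simple-harmonic, h=-21: θ=115.7° here. β=11.3, B=27.3. -21/2·(1 − cos(π·0.4139)) = -7.6950 → s = 21.3050

21.3050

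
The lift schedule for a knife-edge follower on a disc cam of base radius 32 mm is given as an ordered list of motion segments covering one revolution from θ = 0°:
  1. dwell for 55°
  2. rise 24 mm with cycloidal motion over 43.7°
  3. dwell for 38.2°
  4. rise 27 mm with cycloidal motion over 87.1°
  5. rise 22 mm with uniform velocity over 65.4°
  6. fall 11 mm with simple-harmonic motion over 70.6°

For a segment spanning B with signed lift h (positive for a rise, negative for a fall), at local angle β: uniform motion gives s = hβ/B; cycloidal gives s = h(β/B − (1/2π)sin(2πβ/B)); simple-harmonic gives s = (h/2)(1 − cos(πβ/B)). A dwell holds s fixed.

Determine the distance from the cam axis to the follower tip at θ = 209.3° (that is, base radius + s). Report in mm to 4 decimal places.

seg 1 [0°–55°] dwell: s stays 0.0000
seg 2 [55°–98.7°] cycloidal, h=24: full span → s += 24 → s = 24.0000
seg 3 [98.7°–136.9°] dwell: s stays 24.0000
seg 4 [136.9°–224°] cycloidal, h=27: θ=209.3° here. β=72.4, B=87.1. 27·(0.8312 − sin(2π·0.8312)/(2π)) = 26.1927 → s = 50.1927
radial distance = base radius + s = 32 + 50.1927 = 82.1927

82.1927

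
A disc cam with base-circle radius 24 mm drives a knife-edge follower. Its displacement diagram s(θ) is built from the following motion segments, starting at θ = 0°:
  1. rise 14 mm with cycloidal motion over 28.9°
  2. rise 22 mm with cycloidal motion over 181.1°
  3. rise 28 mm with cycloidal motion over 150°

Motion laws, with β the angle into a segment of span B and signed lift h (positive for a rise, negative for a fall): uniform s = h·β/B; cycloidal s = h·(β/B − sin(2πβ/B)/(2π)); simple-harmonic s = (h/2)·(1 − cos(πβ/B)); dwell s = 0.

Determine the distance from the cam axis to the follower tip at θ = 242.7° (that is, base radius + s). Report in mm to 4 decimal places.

seg 1 [0°–28.9°] cycloidal, h=14: full span → s += 14 → s = 14.0000
seg 2 [28.9°–210°] cycloidal, h=22: full span → s += 22 → s = 36.0000
seg 3 [210°–360°] cycloidal, h=28: θ=242.7° here. β=32.7, B=150. 28·(0.2180 − sin(2π·0.2180)/(2π)) = 1.7374 → s = 37.7374
radial distance = base radius + s = 24 + 37.7374 = 61.7374

61.7374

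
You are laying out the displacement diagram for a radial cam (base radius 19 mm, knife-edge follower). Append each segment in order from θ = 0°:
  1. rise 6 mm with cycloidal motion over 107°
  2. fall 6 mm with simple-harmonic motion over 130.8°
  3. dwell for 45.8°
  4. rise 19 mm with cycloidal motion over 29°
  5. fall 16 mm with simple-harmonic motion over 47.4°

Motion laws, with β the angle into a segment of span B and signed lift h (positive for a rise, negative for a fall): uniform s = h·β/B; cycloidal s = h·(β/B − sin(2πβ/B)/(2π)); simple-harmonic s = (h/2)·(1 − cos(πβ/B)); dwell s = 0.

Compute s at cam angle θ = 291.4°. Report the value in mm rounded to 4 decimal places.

seg 1 [0°–107°] cycloidal, h=6: full span → s += 6 → s = 6.0000
seg 2 [107°–237.8°] simple-harmonic, h=-6: full span → s += -6 → s = 0.0000
seg 3 [237.8°–283.6°] dwell: s stays 0.0000
seg 4 [283.6°–312.6°] cycloidal, h=19: θ=291.4° here. β=7.8, B=29. 19·(0.2690 − sin(2π·0.2690)/(2π)) = 2.1078 → s = 2.1078

2.1078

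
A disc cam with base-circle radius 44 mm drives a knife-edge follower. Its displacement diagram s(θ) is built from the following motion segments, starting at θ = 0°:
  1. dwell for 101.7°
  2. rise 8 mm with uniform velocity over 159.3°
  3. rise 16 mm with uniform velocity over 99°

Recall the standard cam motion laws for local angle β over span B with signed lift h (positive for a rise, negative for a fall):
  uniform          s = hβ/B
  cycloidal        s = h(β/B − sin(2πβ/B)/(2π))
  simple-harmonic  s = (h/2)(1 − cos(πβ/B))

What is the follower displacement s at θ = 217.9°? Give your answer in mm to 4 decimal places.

seg 1 [0°–101.7°] dwell: s stays 0.0000
seg 2 [101.7°–261°] uniform, h=8: θ=217.9° here. β=116.2, B=159.3. 8·116.2/159.3 = 5.8355 → s = 5.8355

5.8355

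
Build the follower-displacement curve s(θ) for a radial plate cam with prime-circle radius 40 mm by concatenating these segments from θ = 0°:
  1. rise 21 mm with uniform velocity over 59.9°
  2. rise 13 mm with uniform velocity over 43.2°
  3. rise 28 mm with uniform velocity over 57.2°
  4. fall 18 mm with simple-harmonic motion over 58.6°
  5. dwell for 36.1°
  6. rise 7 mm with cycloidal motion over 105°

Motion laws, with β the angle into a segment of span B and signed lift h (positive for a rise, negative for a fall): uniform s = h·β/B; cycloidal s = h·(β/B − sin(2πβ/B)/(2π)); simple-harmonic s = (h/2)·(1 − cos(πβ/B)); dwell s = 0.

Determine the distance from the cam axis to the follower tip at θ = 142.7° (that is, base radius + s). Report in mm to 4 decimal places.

seg 1 [0°–59.9°] uniform, h=21: full span → s += 21 → s = 21.0000
seg 2 [59.9°–103.1°] uniform, h=13: full span → s += 13 → s = 34.0000
seg 3 [103.1°–160.3°] uniform, h=28: θ=142.7° here. β=39.6, B=57.2. 28·39.6/57.2 = 19.3846 → s = 53.3846
radial distance = base radius + s = 40 + 53.3846 = 93.3846

93.3846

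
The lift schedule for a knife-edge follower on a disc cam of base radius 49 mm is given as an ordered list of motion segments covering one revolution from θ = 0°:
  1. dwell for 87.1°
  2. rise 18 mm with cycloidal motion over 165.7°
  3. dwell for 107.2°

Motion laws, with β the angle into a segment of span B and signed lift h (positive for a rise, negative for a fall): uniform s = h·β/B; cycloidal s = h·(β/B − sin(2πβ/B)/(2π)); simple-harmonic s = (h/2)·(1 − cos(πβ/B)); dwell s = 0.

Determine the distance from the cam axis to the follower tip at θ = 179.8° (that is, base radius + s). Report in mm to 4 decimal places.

seg 1 [0°–87.1°] dwell: s stays 0.0000
seg 2 [87.1°–252.8°] cycloidal, h=18: θ=179.8° here. β=92.7, B=165.7. 18·(0.5594 − sin(2π·0.5594)/(2π)) = 11.1153 → s = 11.1153
radial distance = base radius + s = 49 + 11.1153 = 60.1153

60.1153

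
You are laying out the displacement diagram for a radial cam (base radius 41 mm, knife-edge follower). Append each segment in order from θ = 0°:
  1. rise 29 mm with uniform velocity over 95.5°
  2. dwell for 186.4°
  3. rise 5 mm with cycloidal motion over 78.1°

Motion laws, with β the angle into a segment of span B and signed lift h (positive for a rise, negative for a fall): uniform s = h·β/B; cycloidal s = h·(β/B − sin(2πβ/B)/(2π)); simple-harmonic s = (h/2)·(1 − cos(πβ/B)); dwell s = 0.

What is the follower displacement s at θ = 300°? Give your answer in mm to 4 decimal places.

seg 1 [0°–95.5°] uniform, h=29: full span → s += 29 → s = 29.0000
seg 2 [95.5°–281.9°] dwell: s stays 29.0000
seg 3 [281.9°–360°] cycloidal, h=5: θ=300° here. β=18.1, B=78.1. 5·(0.2318 − sin(2π·0.2318)/(2π)) = 0.3682 → s = 29.3682

29.3682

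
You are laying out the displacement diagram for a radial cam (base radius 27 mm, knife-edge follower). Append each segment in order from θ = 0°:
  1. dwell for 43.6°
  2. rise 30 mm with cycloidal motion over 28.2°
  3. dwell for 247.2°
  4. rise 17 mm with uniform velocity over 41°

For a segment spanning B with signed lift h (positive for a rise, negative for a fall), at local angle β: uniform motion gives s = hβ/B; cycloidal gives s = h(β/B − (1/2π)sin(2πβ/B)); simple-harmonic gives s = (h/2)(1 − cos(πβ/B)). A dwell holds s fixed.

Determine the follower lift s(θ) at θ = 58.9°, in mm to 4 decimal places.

seg 1 [0°–43.6°] dwell: s stays 0.0000
seg 2 [43.6°–71.8°] cycloidal, h=30: θ=58.9° here. β=15.3, B=28.2. 30·(0.5426 − sin(2π·0.5426)/(2π)) = 17.5380 → s = 17.5380

17.5380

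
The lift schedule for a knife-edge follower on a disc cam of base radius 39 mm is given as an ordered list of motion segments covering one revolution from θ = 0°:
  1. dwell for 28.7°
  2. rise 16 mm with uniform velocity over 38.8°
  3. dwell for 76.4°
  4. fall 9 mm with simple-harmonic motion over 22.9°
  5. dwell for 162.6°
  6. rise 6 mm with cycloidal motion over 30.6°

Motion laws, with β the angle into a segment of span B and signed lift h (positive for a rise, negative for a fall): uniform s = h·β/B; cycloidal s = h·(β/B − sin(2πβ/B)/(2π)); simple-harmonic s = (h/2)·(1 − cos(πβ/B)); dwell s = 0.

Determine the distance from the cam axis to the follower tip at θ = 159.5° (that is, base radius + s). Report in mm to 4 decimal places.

seg 1 [0°–28.7°] dwell: s stays 0.0000
seg 2 [28.7°–67.5°] uniform, h=16: full span → s += 16 → s = 16.0000
seg 3 [67.5°–143.9°] dwell: s stays 16.0000
seg 4 [143.9°–166.8°] simple-harmonic, h=-9: θ=159.5° here. β=15.6, B=22.9. -9/2·(1 − cos(π·0.6812)) = -6.9258 → s = 9.0742
radial distance = base radius + s = 39 + 9.0742 = 48.0742

48.0742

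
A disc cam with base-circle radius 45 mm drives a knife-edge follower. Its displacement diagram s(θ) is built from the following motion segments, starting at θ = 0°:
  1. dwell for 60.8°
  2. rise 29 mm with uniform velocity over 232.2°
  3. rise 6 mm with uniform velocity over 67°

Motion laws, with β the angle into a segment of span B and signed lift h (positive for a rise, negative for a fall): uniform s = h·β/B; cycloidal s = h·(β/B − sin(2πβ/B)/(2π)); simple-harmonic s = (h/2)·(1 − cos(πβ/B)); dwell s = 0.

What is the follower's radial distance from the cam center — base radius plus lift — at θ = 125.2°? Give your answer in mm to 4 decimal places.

seg 1 [0°–60.8°] dwell: s stays 0.0000
seg 2 [60.8°–293°] uniform, h=29: θ=125.2° here. β=64.4, B=232.2. 29·64.4/232.2 = 8.0431 → s = 8.0431
radial distance = base radius + s = 45 + 8.0431 = 53.0431

53.0431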